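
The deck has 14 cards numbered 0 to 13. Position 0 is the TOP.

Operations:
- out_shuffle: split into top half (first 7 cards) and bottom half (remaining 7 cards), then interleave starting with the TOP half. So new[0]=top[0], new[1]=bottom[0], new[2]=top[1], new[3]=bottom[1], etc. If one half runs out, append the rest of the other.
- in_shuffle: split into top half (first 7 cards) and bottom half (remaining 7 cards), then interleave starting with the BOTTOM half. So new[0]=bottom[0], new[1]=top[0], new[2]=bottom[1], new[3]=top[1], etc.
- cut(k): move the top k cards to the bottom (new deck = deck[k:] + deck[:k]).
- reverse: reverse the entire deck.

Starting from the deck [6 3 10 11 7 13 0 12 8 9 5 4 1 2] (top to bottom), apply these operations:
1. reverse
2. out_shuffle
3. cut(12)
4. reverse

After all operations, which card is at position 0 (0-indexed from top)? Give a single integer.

After op 1 (reverse): [2 1 4 5 9 8 12 0 13 7 11 10 3 6]
After op 2 (out_shuffle): [2 0 1 13 4 7 5 11 9 10 8 3 12 6]
After op 3 (cut(12)): [12 6 2 0 1 13 4 7 5 11 9 10 8 3]
After op 4 (reverse): [3 8 10 9 11 5 7 4 13 1 0 2 6 12]
Position 0: card 3.

Answer: 3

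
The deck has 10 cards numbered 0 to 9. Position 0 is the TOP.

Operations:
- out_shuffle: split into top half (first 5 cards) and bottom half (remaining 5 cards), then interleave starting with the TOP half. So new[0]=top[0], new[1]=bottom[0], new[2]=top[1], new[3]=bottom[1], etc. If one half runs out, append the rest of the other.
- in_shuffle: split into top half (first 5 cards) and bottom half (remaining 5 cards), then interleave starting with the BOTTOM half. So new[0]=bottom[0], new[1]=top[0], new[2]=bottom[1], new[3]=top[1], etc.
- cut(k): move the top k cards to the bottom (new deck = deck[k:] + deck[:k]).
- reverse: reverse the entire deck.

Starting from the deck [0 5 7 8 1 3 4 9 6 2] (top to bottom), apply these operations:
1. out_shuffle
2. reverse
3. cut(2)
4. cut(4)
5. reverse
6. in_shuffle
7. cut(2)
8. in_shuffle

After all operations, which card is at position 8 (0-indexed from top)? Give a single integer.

Answer: 7

Derivation:
After op 1 (out_shuffle): [0 3 5 4 7 9 8 6 1 2]
After op 2 (reverse): [2 1 6 8 9 7 4 5 3 0]
After op 3 (cut(2)): [6 8 9 7 4 5 3 0 2 1]
After op 4 (cut(4)): [4 5 3 0 2 1 6 8 9 7]
After op 5 (reverse): [7 9 8 6 1 2 0 3 5 4]
After op 6 (in_shuffle): [2 7 0 9 3 8 5 6 4 1]
After op 7 (cut(2)): [0 9 3 8 5 6 4 1 2 7]
After op 8 (in_shuffle): [6 0 4 9 1 3 2 8 7 5]
Position 8: card 7.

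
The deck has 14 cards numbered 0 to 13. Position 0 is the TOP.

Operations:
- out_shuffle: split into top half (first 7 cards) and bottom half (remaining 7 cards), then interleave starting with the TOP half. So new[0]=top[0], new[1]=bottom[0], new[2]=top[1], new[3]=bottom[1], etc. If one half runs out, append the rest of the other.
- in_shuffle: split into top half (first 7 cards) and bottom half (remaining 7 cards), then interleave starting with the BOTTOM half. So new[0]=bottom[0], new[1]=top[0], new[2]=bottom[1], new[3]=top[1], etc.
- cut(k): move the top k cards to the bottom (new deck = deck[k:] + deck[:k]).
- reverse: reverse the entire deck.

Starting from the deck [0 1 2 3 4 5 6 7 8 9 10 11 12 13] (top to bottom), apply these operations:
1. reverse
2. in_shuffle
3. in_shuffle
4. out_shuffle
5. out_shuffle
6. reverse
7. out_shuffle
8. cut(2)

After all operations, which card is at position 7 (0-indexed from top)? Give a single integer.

After op 1 (reverse): [13 12 11 10 9 8 7 6 5 4 3 2 1 0]
After op 2 (in_shuffle): [6 13 5 12 4 11 3 10 2 9 1 8 0 7]
After op 3 (in_shuffle): [10 6 2 13 9 5 1 12 8 4 0 11 7 3]
After op 4 (out_shuffle): [10 12 6 8 2 4 13 0 9 11 5 7 1 3]
After op 5 (out_shuffle): [10 0 12 9 6 11 8 5 2 7 4 1 13 3]
After op 6 (reverse): [3 13 1 4 7 2 5 8 11 6 9 12 0 10]
After op 7 (out_shuffle): [3 8 13 11 1 6 4 9 7 12 2 0 5 10]
After op 8 (cut(2)): [13 11 1 6 4 9 7 12 2 0 5 10 3 8]
Position 7: card 12.

Answer: 12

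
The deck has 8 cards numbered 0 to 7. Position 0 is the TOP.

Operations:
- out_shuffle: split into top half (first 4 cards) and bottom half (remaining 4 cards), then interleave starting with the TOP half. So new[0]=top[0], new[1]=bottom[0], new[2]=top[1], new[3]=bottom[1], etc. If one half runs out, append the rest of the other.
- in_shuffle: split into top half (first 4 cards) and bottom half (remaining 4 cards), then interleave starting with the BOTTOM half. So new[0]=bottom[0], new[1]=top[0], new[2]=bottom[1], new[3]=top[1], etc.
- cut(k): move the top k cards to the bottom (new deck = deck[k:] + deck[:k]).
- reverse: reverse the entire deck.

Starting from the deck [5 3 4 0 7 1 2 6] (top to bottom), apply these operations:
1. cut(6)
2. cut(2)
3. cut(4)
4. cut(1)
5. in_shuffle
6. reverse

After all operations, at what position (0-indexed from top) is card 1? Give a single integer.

After op 1 (cut(6)): [2 6 5 3 4 0 7 1]
After op 2 (cut(2)): [5 3 4 0 7 1 2 6]
After op 3 (cut(4)): [7 1 2 6 5 3 4 0]
After op 4 (cut(1)): [1 2 6 5 3 4 0 7]
After op 5 (in_shuffle): [3 1 4 2 0 6 7 5]
After op 6 (reverse): [5 7 6 0 2 4 1 3]
Card 1 is at position 6.

Answer: 6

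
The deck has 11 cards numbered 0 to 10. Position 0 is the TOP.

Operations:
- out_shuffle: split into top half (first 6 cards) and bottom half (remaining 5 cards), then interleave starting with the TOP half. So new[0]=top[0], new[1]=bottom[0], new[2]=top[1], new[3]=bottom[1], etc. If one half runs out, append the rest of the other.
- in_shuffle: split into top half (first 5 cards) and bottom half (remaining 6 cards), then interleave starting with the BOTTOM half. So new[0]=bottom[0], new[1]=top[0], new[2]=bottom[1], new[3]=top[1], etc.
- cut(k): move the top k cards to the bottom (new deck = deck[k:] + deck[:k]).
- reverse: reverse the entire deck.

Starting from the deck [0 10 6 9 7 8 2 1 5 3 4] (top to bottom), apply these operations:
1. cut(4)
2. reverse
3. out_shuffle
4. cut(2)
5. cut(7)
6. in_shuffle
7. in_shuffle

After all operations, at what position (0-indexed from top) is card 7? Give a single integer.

After op 1 (cut(4)): [7 8 2 1 5 3 4 0 10 6 9]
After op 2 (reverse): [9 6 10 0 4 3 5 1 2 8 7]
After op 3 (out_shuffle): [9 5 6 1 10 2 0 8 4 7 3]
After op 4 (cut(2)): [6 1 10 2 0 8 4 7 3 9 5]
After op 5 (cut(7)): [7 3 9 5 6 1 10 2 0 8 4]
After op 6 (in_shuffle): [1 7 10 3 2 9 0 5 8 6 4]
After op 7 (in_shuffle): [9 1 0 7 5 10 8 3 6 2 4]
Card 7 is at position 3.

Answer: 3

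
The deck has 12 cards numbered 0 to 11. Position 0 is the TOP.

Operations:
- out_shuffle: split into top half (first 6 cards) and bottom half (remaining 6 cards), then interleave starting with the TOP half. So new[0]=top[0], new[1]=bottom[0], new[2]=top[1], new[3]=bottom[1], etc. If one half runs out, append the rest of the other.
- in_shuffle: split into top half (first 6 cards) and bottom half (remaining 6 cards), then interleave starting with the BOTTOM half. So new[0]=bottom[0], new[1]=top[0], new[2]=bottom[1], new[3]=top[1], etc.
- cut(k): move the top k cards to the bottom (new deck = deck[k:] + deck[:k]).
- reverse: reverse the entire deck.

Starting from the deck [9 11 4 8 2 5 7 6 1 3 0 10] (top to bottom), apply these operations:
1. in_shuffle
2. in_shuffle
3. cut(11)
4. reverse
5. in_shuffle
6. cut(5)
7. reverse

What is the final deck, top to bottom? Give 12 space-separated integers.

After op 1 (in_shuffle): [7 9 6 11 1 4 3 8 0 2 10 5]
After op 2 (in_shuffle): [3 7 8 9 0 6 2 11 10 1 5 4]
After op 3 (cut(11)): [4 3 7 8 9 0 6 2 11 10 1 5]
After op 4 (reverse): [5 1 10 11 2 6 0 9 8 7 3 4]
After op 5 (in_shuffle): [0 5 9 1 8 10 7 11 3 2 4 6]
After op 6 (cut(5)): [10 7 11 3 2 4 6 0 5 9 1 8]
After op 7 (reverse): [8 1 9 5 0 6 4 2 3 11 7 10]

Answer: 8 1 9 5 0 6 4 2 3 11 7 10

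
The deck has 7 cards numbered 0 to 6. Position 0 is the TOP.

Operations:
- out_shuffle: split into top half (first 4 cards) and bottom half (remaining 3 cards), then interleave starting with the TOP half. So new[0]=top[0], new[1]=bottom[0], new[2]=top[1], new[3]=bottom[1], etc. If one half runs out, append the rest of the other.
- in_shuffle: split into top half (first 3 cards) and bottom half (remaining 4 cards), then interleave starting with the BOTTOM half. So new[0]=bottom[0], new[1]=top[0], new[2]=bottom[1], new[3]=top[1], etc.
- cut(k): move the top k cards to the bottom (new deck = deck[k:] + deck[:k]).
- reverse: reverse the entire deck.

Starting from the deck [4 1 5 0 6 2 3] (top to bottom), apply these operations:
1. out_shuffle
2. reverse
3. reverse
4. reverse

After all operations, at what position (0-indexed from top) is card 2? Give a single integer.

After op 1 (out_shuffle): [4 6 1 2 5 3 0]
After op 2 (reverse): [0 3 5 2 1 6 4]
After op 3 (reverse): [4 6 1 2 5 3 0]
After op 4 (reverse): [0 3 5 2 1 6 4]
Card 2 is at position 3.

Answer: 3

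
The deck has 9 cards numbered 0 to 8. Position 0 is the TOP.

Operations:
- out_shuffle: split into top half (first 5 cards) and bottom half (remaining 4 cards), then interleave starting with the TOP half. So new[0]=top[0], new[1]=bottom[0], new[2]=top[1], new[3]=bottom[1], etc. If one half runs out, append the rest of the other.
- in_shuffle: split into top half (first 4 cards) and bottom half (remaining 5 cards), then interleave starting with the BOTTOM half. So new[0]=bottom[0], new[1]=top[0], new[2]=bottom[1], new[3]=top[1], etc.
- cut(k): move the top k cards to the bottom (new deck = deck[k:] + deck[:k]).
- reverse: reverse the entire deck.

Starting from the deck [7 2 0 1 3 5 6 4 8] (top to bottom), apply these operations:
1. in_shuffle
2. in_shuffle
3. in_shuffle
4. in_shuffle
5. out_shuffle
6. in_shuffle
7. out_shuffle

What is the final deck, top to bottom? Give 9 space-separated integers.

After op 1 (in_shuffle): [3 7 5 2 6 0 4 1 8]
After op 2 (in_shuffle): [6 3 0 7 4 5 1 2 8]
After op 3 (in_shuffle): [4 6 5 3 1 0 2 7 8]
After op 4 (in_shuffle): [1 4 0 6 2 5 7 3 8]
After op 5 (out_shuffle): [1 5 4 7 0 3 6 8 2]
After op 6 (in_shuffle): [0 1 3 5 6 4 8 7 2]
After op 7 (out_shuffle): [0 4 1 8 3 7 5 2 6]

Answer: 0 4 1 8 3 7 5 2 6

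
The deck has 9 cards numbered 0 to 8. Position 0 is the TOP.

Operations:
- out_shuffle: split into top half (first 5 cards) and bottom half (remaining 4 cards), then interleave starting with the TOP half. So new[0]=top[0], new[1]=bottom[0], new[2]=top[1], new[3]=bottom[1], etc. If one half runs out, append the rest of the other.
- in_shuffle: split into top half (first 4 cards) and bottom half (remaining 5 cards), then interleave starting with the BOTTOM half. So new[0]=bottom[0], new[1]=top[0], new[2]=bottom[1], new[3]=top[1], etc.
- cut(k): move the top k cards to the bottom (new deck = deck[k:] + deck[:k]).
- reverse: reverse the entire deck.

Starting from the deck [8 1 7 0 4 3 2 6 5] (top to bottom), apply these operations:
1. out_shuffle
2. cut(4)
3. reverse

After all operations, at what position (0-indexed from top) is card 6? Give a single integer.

After op 1 (out_shuffle): [8 3 1 2 7 6 0 5 4]
After op 2 (cut(4)): [7 6 0 5 4 8 3 1 2]
After op 3 (reverse): [2 1 3 8 4 5 0 6 7]
Card 6 is at position 7.

Answer: 7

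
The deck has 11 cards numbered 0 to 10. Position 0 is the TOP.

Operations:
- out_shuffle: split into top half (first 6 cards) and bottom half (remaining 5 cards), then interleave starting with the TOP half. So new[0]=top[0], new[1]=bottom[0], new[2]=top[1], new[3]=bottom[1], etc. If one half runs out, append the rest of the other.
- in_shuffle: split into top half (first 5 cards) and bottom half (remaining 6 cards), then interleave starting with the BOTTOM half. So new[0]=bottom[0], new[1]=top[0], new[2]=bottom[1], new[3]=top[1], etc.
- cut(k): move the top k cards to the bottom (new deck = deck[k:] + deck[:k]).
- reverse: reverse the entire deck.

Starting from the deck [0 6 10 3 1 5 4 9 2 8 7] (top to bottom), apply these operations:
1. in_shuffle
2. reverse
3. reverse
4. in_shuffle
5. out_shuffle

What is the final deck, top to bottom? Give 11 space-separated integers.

Answer: 10 8 5 6 2 1 0 9 3 7 4

Derivation:
After op 1 (in_shuffle): [5 0 4 6 9 10 2 3 8 1 7]
After op 2 (reverse): [7 1 8 3 2 10 9 6 4 0 5]
After op 3 (reverse): [5 0 4 6 9 10 2 3 8 1 7]
After op 4 (in_shuffle): [10 5 2 0 3 4 8 6 1 9 7]
After op 5 (out_shuffle): [10 8 5 6 2 1 0 9 3 7 4]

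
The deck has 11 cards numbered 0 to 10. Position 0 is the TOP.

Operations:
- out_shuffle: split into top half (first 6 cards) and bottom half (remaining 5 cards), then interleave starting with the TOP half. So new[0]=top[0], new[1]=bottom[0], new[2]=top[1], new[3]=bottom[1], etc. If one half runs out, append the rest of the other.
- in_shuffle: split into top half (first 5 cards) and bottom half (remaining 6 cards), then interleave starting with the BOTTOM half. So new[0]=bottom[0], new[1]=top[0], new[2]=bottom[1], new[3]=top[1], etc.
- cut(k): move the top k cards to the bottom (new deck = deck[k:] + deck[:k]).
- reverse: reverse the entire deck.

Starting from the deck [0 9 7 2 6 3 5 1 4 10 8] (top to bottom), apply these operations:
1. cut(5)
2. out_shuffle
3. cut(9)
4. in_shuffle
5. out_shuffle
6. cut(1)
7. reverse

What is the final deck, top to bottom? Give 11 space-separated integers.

Answer: 9 3 10 7 5 8 2 1 0 6 4

Derivation:
After op 1 (cut(5)): [3 5 1 4 10 8 0 9 7 2 6]
After op 2 (out_shuffle): [3 0 5 9 1 7 4 2 10 6 8]
After op 3 (cut(9)): [6 8 3 0 5 9 1 7 4 2 10]
After op 4 (in_shuffle): [9 6 1 8 7 3 4 0 2 5 10]
After op 5 (out_shuffle): [9 4 6 0 1 2 8 5 7 10 3]
After op 6 (cut(1)): [4 6 0 1 2 8 5 7 10 3 9]
After op 7 (reverse): [9 3 10 7 5 8 2 1 0 6 4]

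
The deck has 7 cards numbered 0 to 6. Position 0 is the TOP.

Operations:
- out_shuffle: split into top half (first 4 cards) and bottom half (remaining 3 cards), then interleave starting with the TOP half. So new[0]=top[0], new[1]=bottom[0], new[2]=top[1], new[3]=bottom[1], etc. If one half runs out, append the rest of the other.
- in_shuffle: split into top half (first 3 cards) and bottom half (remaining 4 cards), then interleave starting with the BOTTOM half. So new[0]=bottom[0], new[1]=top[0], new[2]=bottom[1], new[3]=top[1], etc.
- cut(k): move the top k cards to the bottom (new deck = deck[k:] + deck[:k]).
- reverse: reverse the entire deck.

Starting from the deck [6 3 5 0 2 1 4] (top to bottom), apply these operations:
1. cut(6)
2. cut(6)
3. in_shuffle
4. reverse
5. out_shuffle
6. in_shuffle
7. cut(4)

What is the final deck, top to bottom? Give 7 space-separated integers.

Answer: 3 6 4 1 2 0 5

Derivation:
After op 1 (cut(6)): [4 6 3 5 0 2 1]
After op 2 (cut(6)): [1 4 6 3 5 0 2]
After op 3 (in_shuffle): [3 1 5 4 0 6 2]
After op 4 (reverse): [2 6 0 4 5 1 3]
After op 5 (out_shuffle): [2 5 6 1 0 3 4]
After op 6 (in_shuffle): [1 2 0 5 3 6 4]
After op 7 (cut(4)): [3 6 4 1 2 0 5]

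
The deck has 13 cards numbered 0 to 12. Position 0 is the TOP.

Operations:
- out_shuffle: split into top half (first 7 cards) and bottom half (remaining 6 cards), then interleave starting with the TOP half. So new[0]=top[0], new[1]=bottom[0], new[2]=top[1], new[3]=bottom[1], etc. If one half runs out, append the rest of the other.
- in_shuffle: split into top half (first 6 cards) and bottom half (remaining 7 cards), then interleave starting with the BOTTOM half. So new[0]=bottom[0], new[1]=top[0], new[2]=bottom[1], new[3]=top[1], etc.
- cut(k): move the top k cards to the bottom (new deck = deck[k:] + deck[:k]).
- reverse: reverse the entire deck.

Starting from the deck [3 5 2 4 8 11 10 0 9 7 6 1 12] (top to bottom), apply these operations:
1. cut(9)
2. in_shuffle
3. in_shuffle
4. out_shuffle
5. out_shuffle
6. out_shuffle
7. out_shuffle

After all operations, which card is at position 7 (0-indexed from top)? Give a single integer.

After op 1 (cut(9)): [7 6 1 12 3 5 2 4 8 11 10 0 9]
After op 2 (in_shuffle): [2 7 4 6 8 1 11 12 10 3 0 5 9]
After op 3 (in_shuffle): [11 2 12 7 10 4 3 6 0 8 5 1 9]
After op 4 (out_shuffle): [11 6 2 0 12 8 7 5 10 1 4 9 3]
After op 5 (out_shuffle): [11 5 6 10 2 1 0 4 12 9 8 3 7]
After op 6 (out_shuffle): [11 4 5 12 6 9 10 8 2 3 1 7 0]
After op 7 (out_shuffle): [11 8 4 2 5 3 12 1 6 7 9 0 10]
Position 7: card 1.

Answer: 1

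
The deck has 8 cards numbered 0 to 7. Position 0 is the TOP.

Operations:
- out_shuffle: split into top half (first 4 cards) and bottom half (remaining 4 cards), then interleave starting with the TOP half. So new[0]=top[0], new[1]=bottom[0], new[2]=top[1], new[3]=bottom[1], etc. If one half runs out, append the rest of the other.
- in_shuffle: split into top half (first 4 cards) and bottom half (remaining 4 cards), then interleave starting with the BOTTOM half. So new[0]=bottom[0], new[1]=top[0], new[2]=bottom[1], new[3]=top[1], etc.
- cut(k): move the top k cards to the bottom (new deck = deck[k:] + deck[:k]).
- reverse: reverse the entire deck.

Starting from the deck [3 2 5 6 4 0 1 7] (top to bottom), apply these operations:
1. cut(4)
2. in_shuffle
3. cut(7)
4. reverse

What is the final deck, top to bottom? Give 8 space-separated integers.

Answer: 6 1 5 0 2 4 3 7

Derivation:
After op 1 (cut(4)): [4 0 1 7 3 2 5 6]
After op 2 (in_shuffle): [3 4 2 0 5 1 6 7]
After op 3 (cut(7)): [7 3 4 2 0 5 1 6]
After op 4 (reverse): [6 1 5 0 2 4 3 7]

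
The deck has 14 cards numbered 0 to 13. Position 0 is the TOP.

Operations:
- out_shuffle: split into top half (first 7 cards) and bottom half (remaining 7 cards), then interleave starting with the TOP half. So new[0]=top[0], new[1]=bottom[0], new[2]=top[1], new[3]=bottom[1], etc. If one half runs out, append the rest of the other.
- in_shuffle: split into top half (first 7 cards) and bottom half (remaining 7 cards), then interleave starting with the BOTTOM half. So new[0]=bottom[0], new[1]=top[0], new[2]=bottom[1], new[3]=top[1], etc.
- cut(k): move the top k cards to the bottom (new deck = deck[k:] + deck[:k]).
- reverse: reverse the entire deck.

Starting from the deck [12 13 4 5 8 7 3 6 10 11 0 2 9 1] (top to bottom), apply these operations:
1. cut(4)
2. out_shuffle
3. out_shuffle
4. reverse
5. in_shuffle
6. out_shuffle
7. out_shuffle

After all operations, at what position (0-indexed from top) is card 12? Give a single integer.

After op 1 (cut(4)): [8 7 3 6 10 11 0 2 9 1 12 13 4 5]
After op 2 (out_shuffle): [8 2 7 9 3 1 6 12 10 13 11 4 0 5]
After op 3 (out_shuffle): [8 12 2 10 7 13 9 11 3 4 1 0 6 5]
After op 4 (reverse): [5 6 0 1 4 3 11 9 13 7 10 2 12 8]
After op 5 (in_shuffle): [9 5 13 6 7 0 10 1 2 4 12 3 8 11]
After op 6 (out_shuffle): [9 1 5 2 13 4 6 12 7 3 0 8 10 11]
After op 7 (out_shuffle): [9 12 1 7 5 3 2 0 13 8 4 10 6 11]
Card 12 is at position 1.

Answer: 1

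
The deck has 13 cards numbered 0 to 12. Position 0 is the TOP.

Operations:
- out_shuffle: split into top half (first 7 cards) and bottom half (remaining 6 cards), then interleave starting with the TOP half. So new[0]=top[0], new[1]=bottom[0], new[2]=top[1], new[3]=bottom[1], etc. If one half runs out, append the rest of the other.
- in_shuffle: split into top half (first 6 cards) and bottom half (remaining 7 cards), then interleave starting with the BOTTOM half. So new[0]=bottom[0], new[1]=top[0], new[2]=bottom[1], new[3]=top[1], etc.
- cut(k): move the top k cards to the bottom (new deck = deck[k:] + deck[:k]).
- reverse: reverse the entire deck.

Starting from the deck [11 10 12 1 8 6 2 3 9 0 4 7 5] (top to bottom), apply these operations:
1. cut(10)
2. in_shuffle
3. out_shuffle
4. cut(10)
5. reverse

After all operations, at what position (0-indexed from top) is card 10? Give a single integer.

Answer: 4

Derivation:
After op 1 (cut(10)): [4 7 5 11 10 12 1 8 6 2 3 9 0]
After op 2 (in_shuffle): [1 4 8 7 6 5 2 11 3 10 9 12 0]
After op 3 (out_shuffle): [1 11 4 3 8 10 7 9 6 12 5 0 2]
After op 4 (cut(10)): [5 0 2 1 11 4 3 8 10 7 9 6 12]
After op 5 (reverse): [12 6 9 7 10 8 3 4 11 1 2 0 5]
Card 10 is at position 4.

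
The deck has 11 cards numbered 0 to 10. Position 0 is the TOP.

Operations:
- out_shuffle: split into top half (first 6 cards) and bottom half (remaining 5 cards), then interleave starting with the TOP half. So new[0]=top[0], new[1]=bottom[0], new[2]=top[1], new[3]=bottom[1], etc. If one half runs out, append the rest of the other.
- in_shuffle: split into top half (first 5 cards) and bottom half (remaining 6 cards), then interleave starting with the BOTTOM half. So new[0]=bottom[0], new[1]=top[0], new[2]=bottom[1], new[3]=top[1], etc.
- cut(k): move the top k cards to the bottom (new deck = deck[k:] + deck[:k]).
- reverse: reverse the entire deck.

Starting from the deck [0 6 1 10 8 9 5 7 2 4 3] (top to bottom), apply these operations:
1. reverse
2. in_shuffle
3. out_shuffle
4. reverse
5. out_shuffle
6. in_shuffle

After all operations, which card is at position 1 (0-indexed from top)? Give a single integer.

Answer: 2

Derivation:
After op 1 (reverse): [3 4 2 7 5 9 8 10 1 6 0]
After op 2 (in_shuffle): [9 3 8 4 10 2 1 7 6 5 0]
After op 3 (out_shuffle): [9 1 3 7 8 6 4 5 10 0 2]
After op 4 (reverse): [2 0 10 5 4 6 8 7 3 1 9]
After op 5 (out_shuffle): [2 8 0 7 10 3 5 1 4 9 6]
After op 6 (in_shuffle): [3 2 5 8 1 0 4 7 9 10 6]
Position 1: card 2.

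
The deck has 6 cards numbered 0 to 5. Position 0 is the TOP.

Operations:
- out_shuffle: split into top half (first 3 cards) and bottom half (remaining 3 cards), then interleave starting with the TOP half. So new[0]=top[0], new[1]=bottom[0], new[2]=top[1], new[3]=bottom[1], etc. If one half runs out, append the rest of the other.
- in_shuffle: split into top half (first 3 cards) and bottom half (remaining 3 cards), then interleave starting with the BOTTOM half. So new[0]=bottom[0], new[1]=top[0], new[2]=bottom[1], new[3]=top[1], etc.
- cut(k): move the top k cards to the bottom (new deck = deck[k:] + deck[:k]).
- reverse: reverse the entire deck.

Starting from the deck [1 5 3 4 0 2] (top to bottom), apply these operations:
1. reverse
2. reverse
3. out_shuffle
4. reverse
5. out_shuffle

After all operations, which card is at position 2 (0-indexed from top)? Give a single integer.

Answer: 3

Derivation:
After op 1 (reverse): [2 0 4 3 5 1]
After op 2 (reverse): [1 5 3 4 0 2]
After op 3 (out_shuffle): [1 4 5 0 3 2]
After op 4 (reverse): [2 3 0 5 4 1]
After op 5 (out_shuffle): [2 5 3 4 0 1]
Position 2: card 3.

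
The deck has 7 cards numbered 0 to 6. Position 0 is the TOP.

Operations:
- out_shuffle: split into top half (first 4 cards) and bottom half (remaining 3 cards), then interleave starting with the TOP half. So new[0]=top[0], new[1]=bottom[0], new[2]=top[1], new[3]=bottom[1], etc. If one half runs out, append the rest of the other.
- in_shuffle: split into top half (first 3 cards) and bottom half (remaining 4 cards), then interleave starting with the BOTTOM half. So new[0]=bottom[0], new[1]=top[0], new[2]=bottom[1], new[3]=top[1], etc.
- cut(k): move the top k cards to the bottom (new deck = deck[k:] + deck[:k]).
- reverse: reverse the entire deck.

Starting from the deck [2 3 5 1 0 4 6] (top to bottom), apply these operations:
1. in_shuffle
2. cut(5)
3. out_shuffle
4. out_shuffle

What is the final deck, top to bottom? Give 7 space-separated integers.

Answer: 5 1 0 4 6 2 3

Derivation:
After op 1 (in_shuffle): [1 2 0 3 4 5 6]
After op 2 (cut(5)): [5 6 1 2 0 3 4]
After op 3 (out_shuffle): [5 0 6 3 1 4 2]
After op 4 (out_shuffle): [5 1 0 4 6 2 3]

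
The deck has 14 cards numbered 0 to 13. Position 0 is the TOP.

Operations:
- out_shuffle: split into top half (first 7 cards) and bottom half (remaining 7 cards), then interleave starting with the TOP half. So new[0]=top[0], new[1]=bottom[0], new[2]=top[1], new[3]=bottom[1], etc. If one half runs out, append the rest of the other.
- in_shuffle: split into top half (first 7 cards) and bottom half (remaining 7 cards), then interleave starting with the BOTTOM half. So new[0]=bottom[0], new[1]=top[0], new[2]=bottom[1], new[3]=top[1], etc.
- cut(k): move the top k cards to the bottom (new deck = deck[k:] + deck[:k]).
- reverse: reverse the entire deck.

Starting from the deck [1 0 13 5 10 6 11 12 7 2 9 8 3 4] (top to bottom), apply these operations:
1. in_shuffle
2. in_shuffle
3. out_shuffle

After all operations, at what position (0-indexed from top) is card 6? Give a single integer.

After op 1 (in_shuffle): [12 1 7 0 2 13 9 5 8 10 3 6 4 11]
After op 2 (in_shuffle): [5 12 8 1 10 7 3 0 6 2 4 13 11 9]
After op 3 (out_shuffle): [5 0 12 6 8 2 1 4 10 13 7 11 3 9]
Card 6 is at position 3.

Answer: 3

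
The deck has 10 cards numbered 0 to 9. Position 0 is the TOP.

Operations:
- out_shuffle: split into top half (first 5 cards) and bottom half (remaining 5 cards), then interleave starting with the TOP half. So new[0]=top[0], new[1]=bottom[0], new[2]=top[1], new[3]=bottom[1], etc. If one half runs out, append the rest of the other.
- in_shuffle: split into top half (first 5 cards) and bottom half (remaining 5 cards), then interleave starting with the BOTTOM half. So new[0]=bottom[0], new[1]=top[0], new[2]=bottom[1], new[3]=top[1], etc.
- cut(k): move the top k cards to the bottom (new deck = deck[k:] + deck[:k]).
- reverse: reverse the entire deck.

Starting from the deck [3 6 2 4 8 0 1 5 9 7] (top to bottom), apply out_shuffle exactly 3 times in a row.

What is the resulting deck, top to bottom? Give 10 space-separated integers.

After op 1 (out_shuffle): [3 0 6 1 2 5 4 9 8 7]
After op 2 (out_shuffle): [3 5 0 4 6 9 1 8 2 7]
After op 3 (out_shuffle): [3 9 5 1 0 8 4 2 6 7]

Answer: 3 9 5 1 0 8 4 2 6 7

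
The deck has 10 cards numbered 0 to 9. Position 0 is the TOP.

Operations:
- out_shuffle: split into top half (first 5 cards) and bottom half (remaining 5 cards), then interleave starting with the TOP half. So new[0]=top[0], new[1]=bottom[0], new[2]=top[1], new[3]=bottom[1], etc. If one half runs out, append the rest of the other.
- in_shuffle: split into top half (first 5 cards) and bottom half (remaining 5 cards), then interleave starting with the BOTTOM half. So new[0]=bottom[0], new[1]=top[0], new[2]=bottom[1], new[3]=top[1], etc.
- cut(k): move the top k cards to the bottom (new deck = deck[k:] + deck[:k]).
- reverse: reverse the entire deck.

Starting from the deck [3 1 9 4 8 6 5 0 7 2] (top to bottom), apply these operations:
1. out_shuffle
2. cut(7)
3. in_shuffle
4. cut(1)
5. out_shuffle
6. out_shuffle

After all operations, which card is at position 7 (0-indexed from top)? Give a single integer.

Answer: 2

Derivation:
After op 1 (out_shuffle): [3 6 1 5 9 0 4 7 8 2]
After op 2 (cut(7)): [7 8 2 3 6 1 5 9 0 4]
After op 3 (in_shuffle): [1 7 5 8 9 2 0 3 4 6]
After op 4 (cut(1)): [7 5 8 9 2 0 3 4 6 1]
After op 5 (out_shuffle): [7 0 5 3 8 4 9 6 2 1]
After op 6 (out_shuffle): [7 4 0 9 5 6 3 2 8 1]
Position 7: card 2.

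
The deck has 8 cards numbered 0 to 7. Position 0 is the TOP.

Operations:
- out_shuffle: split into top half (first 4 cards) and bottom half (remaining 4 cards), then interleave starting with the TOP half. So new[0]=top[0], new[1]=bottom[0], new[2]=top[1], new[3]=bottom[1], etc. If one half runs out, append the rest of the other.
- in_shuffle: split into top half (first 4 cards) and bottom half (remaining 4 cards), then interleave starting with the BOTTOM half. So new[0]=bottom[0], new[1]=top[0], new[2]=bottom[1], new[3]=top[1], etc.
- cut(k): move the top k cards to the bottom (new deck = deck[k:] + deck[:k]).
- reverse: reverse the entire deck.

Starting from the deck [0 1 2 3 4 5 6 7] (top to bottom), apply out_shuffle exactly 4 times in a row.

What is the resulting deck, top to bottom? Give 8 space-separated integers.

After op 1 (out_shuffle): [0 4 1 5 2 6 3 7]
After op 2 (out_shuffle): [0 2 4 6 1 3 5 7]
After op 3 (out_shuffle): [0 1 2 3 4 5 6 7]
After op 4 (out_shuffle): [0 4 1 5 2 6 3 7]

Answer: 0 4 1 5 2 6 3 7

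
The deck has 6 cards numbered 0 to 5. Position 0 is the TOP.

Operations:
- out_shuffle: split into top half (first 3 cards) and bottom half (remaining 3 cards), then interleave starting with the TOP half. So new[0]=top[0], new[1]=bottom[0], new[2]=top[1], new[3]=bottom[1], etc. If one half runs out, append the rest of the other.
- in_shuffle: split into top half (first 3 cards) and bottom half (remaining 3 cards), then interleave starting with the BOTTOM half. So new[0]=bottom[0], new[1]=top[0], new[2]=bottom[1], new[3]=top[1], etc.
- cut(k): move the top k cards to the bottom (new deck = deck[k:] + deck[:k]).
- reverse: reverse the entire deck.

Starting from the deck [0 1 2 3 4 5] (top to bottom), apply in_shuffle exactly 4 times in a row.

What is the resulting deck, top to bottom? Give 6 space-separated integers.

After op 1 (in_shuffle): [3 0 4 1 5 2]
After op 2 (in_shuffle): [1 3 5 0 2 4]
After op 3 (in_shuffle): [0 1 2 3 4 5]
After op 4 (in_shuffle): [3 0 4 1 5 2]

Answer: 3 0 4 1 5 2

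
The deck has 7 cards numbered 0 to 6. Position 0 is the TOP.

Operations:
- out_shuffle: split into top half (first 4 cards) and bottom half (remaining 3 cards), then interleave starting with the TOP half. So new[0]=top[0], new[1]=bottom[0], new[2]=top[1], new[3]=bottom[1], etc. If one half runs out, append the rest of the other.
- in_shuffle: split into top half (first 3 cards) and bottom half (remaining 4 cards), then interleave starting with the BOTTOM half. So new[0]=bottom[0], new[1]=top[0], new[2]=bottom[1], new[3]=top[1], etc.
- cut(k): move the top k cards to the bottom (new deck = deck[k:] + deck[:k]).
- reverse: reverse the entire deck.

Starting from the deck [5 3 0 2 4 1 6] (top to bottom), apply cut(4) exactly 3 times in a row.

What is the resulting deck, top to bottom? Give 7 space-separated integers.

After op 1 (cut(4)): [4 1 6 5 3 0 2]
After op 2 (cut(4)): [3 0 2 4 1 6 5]
After op 3 (cut(4)): [1 6 5 3 0 2 4]

Answer: 1 6 5 3 0 2 4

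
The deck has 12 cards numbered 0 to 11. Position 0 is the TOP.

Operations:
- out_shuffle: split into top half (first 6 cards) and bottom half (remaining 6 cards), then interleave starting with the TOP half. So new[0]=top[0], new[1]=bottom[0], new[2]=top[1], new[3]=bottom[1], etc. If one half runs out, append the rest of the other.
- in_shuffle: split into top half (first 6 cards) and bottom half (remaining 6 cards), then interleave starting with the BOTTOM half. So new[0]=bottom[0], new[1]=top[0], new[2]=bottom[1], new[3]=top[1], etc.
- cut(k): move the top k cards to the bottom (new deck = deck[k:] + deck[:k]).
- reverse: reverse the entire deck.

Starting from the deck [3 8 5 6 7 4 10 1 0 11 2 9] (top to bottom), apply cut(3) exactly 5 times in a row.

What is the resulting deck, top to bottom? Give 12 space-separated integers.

Answer: 6 7 4 10 1 0 11 2 9 3 8 5

Derivation:
After op 1 (cut(3)): [6 7 4 10 1 0 11 2 9 3 8 5]
After op 2 (cut(3)): [10 1 0 11 2 9 3 8 5 6 7 4]
After op 3 (cut(3)): [11 2 9 3 8 5 6 7 4 10 1 0]
After op 4 (cut(3)): [3 8 5 6 7 4 10 1 0 11 2 9]
After op 5 (cut(3)): [6 7 4 10 1 0 11 2 9 3 8 5]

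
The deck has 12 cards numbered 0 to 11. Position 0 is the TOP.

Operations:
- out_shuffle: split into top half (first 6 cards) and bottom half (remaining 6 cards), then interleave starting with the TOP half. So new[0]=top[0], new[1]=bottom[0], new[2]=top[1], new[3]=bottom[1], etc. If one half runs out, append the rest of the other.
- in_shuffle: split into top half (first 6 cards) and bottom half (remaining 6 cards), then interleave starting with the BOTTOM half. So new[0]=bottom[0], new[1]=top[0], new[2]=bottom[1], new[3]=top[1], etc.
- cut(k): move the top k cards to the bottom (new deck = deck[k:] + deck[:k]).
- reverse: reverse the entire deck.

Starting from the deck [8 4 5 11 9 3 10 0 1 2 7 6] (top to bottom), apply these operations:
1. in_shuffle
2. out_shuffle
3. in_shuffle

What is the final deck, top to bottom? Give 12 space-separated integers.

After op 1 (in_shuffle): [10 8 0 4 1 5 2 11 7 9 6 3]
After op 2 (out_shuffle): [10 2 8 11 0 7 4 9 1 6 5 3]
After op 3 (in_shuffle): [4 10 9 2 1 8 6 11 5 0 3 7]

Answer: 4 10 9 2 1 8 6 11 5 0 3 7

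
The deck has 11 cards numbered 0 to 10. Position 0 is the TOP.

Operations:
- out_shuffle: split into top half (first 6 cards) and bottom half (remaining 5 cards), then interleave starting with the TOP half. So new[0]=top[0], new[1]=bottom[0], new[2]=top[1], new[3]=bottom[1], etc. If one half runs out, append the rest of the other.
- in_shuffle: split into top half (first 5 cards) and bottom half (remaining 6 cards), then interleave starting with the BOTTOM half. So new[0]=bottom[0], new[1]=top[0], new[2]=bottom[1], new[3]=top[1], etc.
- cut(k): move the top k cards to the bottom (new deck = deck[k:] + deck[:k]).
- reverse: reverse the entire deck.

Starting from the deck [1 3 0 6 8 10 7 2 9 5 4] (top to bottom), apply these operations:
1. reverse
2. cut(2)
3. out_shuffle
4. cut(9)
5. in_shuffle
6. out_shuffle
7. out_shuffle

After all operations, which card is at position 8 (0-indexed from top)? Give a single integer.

After op 1 (reverse): [4 5 9 2 7 10 8 6 0 3 1]
After op 2 (cut(2)): [9 2 7 10 8 6 0 3 1 4 5]
After op 3 (out_shuffle): [9 0 2 3 7 1 10 4 8 5 6]
After op 4 (cut(9)): [5 6 9 0 2 3 7 1 10 4 8]
After op 5 (in_shuffle): [3 5 7 6 1 9 10 0 4 2 8]
After op 6 (out_shuffle): [3 10 5 0 7 4 6 2 1 8 9]
After op 7 (out_shuffle): [3 6 10 2 5 1 0 8 7 9 4]
Position 8: card 7.

Answer: 7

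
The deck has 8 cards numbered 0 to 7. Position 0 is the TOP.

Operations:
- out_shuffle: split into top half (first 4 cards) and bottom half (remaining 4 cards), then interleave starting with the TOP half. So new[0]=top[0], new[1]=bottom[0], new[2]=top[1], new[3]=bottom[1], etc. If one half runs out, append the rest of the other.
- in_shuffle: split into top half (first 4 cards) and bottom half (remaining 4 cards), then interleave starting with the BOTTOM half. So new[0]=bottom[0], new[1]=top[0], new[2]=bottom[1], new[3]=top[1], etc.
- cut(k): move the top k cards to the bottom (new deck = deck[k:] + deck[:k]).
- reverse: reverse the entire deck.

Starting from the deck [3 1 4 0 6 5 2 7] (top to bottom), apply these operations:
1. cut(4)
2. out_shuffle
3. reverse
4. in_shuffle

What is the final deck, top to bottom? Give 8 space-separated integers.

After op 1 (cut(4)): [6 5 2 7 3 1 4 0]
After op 2 (out_shuffle): [6 3 5 1 2 4 7 0]
After op 3 (reverse): [0 7 4 2 1 5 3 6]
After op 4 (in_shuffle): [1 0 5 7 3 4 6 2]

Answer: 1 0 5 7 3 4 6 2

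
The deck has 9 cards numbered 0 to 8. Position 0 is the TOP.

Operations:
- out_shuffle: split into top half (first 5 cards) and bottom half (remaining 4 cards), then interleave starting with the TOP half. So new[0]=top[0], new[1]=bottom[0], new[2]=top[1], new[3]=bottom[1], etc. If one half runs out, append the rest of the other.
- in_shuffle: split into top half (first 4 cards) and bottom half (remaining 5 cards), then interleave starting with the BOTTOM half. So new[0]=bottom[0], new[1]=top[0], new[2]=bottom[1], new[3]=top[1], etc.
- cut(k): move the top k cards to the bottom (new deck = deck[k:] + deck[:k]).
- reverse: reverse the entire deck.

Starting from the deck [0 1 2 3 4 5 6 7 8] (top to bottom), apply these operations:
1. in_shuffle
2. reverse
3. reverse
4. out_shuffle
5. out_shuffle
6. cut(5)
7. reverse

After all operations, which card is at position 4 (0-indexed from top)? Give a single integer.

After op 1 (in_shuffle): [4 0 5 1 6 2 7 3 8]
After op 2 (reverse): [8 3 7 2 6 1 5 0 4]
After op 3 (reverse): [4 0 5 1 6 2 7 3 8]
After op 4 (out_shuffle): [4 2 0 7 5 3 1 8 6]
After op 5 (out_shuffle): [4 3 2 1 0 8 7 6 5]
After op 6 (cut(5)): [8 7 6 5 4 3 2 1 0]
After op 7 (reverse): [0 1 2 3 4 5 6 7 8]
Position 4: card 4.

Answer: 4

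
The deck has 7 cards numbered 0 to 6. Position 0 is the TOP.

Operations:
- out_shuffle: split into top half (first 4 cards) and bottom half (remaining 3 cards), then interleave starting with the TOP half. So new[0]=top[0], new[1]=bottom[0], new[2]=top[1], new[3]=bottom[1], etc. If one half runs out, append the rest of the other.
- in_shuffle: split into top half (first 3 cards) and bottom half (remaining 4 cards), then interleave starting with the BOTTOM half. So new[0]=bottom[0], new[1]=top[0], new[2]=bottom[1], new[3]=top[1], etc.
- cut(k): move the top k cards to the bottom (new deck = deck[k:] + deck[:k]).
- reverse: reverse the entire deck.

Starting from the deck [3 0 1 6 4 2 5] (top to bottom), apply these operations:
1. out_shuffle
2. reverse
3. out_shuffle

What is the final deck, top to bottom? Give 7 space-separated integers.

After op 1 (out_shuffle): [3 4 0 2 1 5 6]
After op 2 (reverse): [6 5 1 2 0 4 3]
After op 3 (out_shuffle): [6 0 5 4 1 3 2]

Answer: 6 0 5 4 1 3 2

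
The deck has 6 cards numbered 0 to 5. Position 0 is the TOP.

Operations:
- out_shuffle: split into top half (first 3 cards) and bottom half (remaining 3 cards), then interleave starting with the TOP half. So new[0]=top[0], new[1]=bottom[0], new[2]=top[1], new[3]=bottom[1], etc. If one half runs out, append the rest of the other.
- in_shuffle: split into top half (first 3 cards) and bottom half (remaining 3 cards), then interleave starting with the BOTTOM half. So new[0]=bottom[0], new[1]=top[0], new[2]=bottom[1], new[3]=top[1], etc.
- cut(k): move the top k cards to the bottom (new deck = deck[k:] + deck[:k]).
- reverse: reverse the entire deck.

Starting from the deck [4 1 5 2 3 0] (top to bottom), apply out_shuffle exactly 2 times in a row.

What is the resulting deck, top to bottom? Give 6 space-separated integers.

After op 1 (out_shuffle): [4 2 1 3 5 0]
After op 2 (out_shuffle): [4 3 2 5 1 0]

Answer: 4 3 2 5 1 0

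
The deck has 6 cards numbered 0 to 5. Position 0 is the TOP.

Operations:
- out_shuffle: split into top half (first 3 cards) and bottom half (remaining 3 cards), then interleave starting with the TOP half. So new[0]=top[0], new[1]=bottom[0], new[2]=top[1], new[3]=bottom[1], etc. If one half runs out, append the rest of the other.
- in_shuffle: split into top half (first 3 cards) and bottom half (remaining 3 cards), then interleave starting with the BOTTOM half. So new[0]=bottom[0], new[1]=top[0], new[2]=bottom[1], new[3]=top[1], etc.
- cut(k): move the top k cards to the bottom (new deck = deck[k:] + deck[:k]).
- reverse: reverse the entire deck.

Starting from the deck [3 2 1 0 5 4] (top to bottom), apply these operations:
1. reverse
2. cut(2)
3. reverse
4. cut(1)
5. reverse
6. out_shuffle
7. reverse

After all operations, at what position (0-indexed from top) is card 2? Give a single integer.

Answer: 4

Derivation:
After op 1 (reverse): [4 5 0 1 2 3]
After op 2 (cut(2)): [0 1 2 3 4 5]
After op 3 (reverse): [5 4 3 2 1 0]
After op 4 (cut(1)): [4 3 2 1 0 5]
After op 5 (reverse): [5 0 1 2 3 4]
After op 6 (out_shuffle): [5 2 0 3 1 4]
After op 7 (reverse): [4 1 3 0 2 5]
Card 2 is at position 4.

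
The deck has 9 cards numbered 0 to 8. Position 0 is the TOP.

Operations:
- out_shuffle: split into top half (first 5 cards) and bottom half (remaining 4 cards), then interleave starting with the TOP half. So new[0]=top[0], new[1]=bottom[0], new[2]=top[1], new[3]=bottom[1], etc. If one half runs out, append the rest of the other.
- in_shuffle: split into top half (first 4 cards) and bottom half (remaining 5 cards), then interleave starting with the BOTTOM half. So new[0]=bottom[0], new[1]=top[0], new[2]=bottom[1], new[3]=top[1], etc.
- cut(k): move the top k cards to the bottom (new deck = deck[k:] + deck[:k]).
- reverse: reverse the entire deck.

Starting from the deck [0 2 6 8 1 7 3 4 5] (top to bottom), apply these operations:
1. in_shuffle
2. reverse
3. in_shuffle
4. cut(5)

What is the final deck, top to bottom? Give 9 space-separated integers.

After op 1 (in_shuffle): [1 0 7 2 3 6 4 8 5]
After op 2 (reverse): [5 8 4 6 3 2 7 0 1]
After op 3 (in_shuffle): [3 5 2 8 7 4 0 6 1]
After op 4 (cut(5)): [4 0 6 1 3 5 2 8 7]

Answer: 4 0 6 1 3 5 2 8 7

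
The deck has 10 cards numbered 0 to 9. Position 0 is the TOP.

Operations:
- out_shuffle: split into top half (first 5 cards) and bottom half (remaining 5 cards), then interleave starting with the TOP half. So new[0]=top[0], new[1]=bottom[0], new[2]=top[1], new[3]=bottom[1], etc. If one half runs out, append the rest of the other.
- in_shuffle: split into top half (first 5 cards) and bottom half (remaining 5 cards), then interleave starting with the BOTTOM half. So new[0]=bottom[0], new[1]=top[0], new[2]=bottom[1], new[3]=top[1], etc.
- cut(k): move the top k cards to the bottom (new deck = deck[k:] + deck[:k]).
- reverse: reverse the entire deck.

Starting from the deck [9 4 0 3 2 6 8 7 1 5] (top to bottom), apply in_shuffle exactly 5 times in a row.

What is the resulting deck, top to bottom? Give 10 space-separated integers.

Answer: 5 1 7 8 6 2 3 0 4 9

Derivation:
After op 1 (in_shuffle): [6 9 8 4 7 0 1 3 5 2]
After op 2 (in_shuffle): [0 6 1 9 3 8 5 4 2 7]
After op 3 (in_shuffle): [8 0 5 6 4 1 2 9 7 3]
After op 4 (in_shuffle): [1 8 2 0 9 5 7 6 3 4]
After op 5 (in_shuffle): [5 1 7 8 6 2 3 0 4 9]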